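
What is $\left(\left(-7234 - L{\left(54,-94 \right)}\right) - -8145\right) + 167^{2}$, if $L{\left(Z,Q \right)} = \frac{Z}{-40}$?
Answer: $\frac{576027}{20} \approx 28801.0$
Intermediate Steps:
$L{\left(Z,Q \right)} = - \frac{Z}{40}$ ($L{\left(Z,Q \right)} = Z \left(- \frac{1}{40}\right) = - \frac{Z}{40}$)
$\left(\left(-7234 - L{\left(54,-94 \right)}\right) - -8145\right) + 167^{2} = \left(\left(-7234 - \left(- \frac{1}{40}\right) 54\right) - -8145\right) + 167^{2} = \left(\left(-7234 - - \frac{27}{20}\right) + 8145\right) + 27889 = \left(\left(-7234 + \frac{27}{20}\right) + 8145\right) + 27889 = \left(- \frac{144653}{20} + 8145\right) + 27889 = \frac{18247}{20} + 27889 = \frac{576027}{20}$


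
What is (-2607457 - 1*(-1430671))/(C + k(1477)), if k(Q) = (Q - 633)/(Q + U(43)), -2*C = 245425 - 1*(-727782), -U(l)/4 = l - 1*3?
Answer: 3099654324/1281711931 ≈ 2.4184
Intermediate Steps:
U(l) = 12 - 4*l (U(l) = -4*(l - 1*3) = -4*(l - 3) = -4*(-3 + l) = 12 - 4*l)
C = -973207/2 (C = -(245425 - 1*(-727782))/2 = -(245425 + 727782)/2 = -1/2*973207 = -973207/2 ≈ -4.8660e+5)
k(Q) = (-633 + Q)/(-160 + Q) (k(Q) = (Q - 633)/(Q + (12 - 4*43)) = (-633 + Q)/(Q + (12 - 172)) = (-633 + Q)/(Q - 160) = (-633 + Q)/(-160 + Q))
(-2607457 - 1*(-1430671))/(C + k(1477)) = (-2607457 - 1*(-1430671))/(-973207/2 + (-633 + 1477)/(-160 + 1477)) = (-2607457 + 1430671)/(-973207/2 + 844/1317) = -1176786/(-973207/2 + (1/1317)*844) = -1176786/(-973207/2 + 844/1317) = -1176786/(-1281711931/2634) = -1176786*(-2634/1281711931) = 3099654324/1281711931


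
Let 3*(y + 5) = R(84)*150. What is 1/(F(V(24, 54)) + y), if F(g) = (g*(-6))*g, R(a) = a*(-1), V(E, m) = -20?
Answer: -1/6605 ≈ -0.00015140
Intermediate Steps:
R(a) = -a
F(g) = -6*g² (F(g) = (-6*g)*g = -6*g²)
y = -4205 (y = -5 + (-1*84*150)/3 = -5 + (-84*150)/3 = -5 + (⅓)*(-12600) = -5 - 4200 = -4205)
1/(F(V(24, 54)) + y) = 1/(-6*(-20)² - 4205) = 1/(-6*400 - 4205) = 1/(-2400 - 4205) = 1/(-6605) = -1/6605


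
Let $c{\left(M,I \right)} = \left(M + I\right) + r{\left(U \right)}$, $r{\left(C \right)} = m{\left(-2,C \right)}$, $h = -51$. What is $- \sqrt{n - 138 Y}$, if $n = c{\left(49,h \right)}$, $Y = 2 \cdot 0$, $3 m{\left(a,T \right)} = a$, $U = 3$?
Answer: $- \frac{2 i \sqrt{6}}{3} \approx - 1.633 i$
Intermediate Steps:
$m{\left(a,T \right)} = \frac{a}{3}$
$r{\left(C \right)} = - \frac{2}{3}$ ($r{\left(C \right)} = \frac{1}{3} \left(-2\right) = - \frac{2}{3}$)
$Y = 0$
$c{\left(M,I \right)} = - \frac{2}{3} + I + M$ ($c{\left(M,I \right)} = \left(M + I\right) - \frac{2}{3} = \left(I + M\right) - \frac{2}{3} = - \frac{2}{3} + I + M$)
$n = - \frac{8}{3}$ ($n = - \frac{2}{3} - 51 + 49 = - \frac{8}{3} \approx -2.6667$)
$- \sqrt{n - 138 Y} = - \sqrt{- \frac{8}{3} - 0} = - \sqrt{- \frac{8}{3} + 0} = - \sqrt{- \frac{8}{3}} = - \frac{2 i \sqrt{6}}{3}$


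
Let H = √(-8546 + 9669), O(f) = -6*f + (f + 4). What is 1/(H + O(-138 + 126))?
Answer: 64/2973 - √1123/2973 ≈ 0.010255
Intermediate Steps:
O(f) = 4 - 5*f (O(f) = -6*f + (4 + f) = 4 - 5*f)
H = √1123 ≈ 33.511
1/(H + O(-138 + 126)) = 1/(√1123 + (4 - 5*(-138 + 126))) = 1/(√1123 + (4 - 5*(-12))) = 1/(√1123 + (4 + 60)) = 1/(√1123 + 64) = 1/(64 + √1123)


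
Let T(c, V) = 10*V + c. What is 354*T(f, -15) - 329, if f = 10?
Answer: -49889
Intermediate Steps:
T(c, V) = c + 10*V
354*T(f, -15) - 329 = 354*(10 + 10*(-15)) - 329 = 354*(10 - 150) - 329 = 354*(-140) - 329 = -49560 - 329 = -49889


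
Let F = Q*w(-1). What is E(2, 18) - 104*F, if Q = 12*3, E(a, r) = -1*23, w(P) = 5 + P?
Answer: -14999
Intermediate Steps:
E(a, r) = -23
Q = 36
F = 144 (F = 36*(5 - 1) = 36*4 = 144)
E(2, 18) - 104*F = -23 - 104*144 = -23 - 14976 = -14999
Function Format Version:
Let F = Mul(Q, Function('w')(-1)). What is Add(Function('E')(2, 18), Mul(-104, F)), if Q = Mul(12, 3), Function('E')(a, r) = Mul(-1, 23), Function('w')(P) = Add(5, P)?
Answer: -14999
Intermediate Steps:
Function('E')(a, r) = -23
Q = 36
F = 144 (F = Mul(36, Add(5, -1)) = Mul(36, 4) = 144)
Add(Function('E')(2, 18), Mul(-104, F)) = Add(-23, Mul(-104, 144)) = Add(-23, -14976) = -14999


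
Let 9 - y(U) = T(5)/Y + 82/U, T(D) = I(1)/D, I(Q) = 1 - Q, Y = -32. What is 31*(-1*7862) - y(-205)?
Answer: -1218657/5 ≈ -2.4373e+5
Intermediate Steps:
T(D) = 0 (T(D) = (1 - 1*1)/D = (1 - 1)/D = 0/D = 0)
y(U) = 9 - 82/U (y(U) = 9 - (0/(-32) + 82/U) = 9 - (0*(-1/32) + 82/U) = 9 - (0 + 82/U) = 9 - 82/U)
31*(-1*7862) - y(-205) = 31*(-1*7862) - (9 - 82/(-205)) = 31*(-7862) - (9 - 82*(-1/205)) = -243722 - (9 + ⅖) = -243722 - 1*47/5 = -243722 - 47/5 = -1218657/5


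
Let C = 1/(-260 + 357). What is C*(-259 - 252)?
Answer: -511/97 ≈ -5.2680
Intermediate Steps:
C = 1/97 ≈ 0.010309
C*(-259 - 252) = (-259 - 252)/97 = (1/97)*(-511) = -511/97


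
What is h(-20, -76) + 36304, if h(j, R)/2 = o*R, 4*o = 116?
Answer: 31896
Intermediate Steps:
o = 29 (o = (¼)*116 = 29)
h(j, R) = 58*R (h(j, R) = 2*(29*R) = 58*R)
h(-20, -76) + 36304 = 58*(-76) + 36304 = -4408 + 36304 = 31896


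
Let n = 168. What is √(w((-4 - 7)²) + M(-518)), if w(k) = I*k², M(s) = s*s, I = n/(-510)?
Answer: 2*√475948830/85 ≈ 513.32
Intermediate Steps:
I = -28/85 (I = 168/(-510) = 168*(-1/510) = -28/85 ≈ -0.32941)
M(s) = s²
w(k) = -28*k²/85
√(w((-4 - 7)²) + M(-518)) = √(-28*(-4 - 7)⁴/85 + (-518)²) = √(-28*((-11)²)²/85 + 268324) = √(-28/85*121² + 268324) = √(-28/85*14641 + 268324) = √(-409948/85 + 268324) = √(22397592/85) = 2*√475948830/85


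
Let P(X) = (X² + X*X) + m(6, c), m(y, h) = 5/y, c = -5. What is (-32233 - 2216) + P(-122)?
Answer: -28081/6 ≈ -4680.2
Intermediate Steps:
P(X) = ⅚ + 2*X² (P(X) = (X² + X*X) + 5/6 = (X² + X²) + 5*(⅙) = 2*X² + ⅚ = ⅚ + 2*X²)
(-32233 - 2216) + P(-122) = (-32233 - 2216) + (⅚ + 2*(-122)²) = -34449 + (⅚ + 2*14884) = -34449 + (⅚ + 29768) = -34449 + 178613/6 = -28081/6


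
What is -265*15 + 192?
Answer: -3783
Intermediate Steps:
-265*15 + 192 = -3975 + 192 = -3783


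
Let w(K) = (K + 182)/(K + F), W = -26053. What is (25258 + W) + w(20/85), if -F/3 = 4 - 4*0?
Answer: -81049/100 ≈ -810.49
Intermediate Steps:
F = -12 (F = -3*(4 - 4*0) = -3*(4 + 0) = -3*4 = -12)
w(K) = (182 + K)/(-12 + K) (w(K) = (K + 182)/(K - 12) = (182 + K)/(-12 + K))
(25258 + W) + w(20/85) = (25258 - 26053) + (182 + 20/85)/(-12 + 20/85) = -795 + (182 + 20*(1/85))/(-12 + 20*(1/85)) = -795 + (182 + 4/17)/(-12 + 4/17) = -795 + (3098/17)/(-200/17) = -795 - 17/200*3098/17 = -795 - 1549/100 = -81049/100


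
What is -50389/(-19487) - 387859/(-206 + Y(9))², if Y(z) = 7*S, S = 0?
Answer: -5419900729/826950332 ≈ -6.5541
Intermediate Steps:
Y(z) = 0 (Y(z) = 7*0 = 0)
-50389/(-19487) - 387859/(-206 + Y(9))² = -50389/(-19487) - 387859/(-206 + 0)² = -50389*(-1/19487) - 387859/((-206)²) = 50389/19487 - 387859/42436 = -5419900729/826950332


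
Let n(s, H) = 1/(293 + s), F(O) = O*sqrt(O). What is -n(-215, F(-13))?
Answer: -1/78 ≈ -0.012821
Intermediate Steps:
F(O) = O**(3/2)
-n(-215, F(-13)) = -1/(293 - 215) = -1/78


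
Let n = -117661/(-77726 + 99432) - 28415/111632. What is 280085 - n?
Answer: 339341643712531/1211542096 ≈ 2.8009e+5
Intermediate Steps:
n = -6875754371/1211542096 (n = -117661/21706 - 28415*1/111632 = -117661*1/21706 - 28415/111632 = -117661/21706 - 28415/111632 = -6875754371/1211542096 ≈ -5.6752)
280085 - n = 280085 - 1*(-6875754371/1211542096) = 280085 + 6875754371/1211542096 = 339341643712531/1211542096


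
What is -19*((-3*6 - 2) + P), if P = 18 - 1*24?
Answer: 494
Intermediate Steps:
P = -6 (P = 18 - 24 = -6)
-19*((-3*6 - 2) + P) = -19*((-3*6 - 2) - 6) = -19*((-18 - 2) - 6) = -19*(-20 - 6) = -19*(-26) = 494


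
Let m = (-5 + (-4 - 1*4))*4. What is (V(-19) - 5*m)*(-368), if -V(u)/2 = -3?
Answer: -97888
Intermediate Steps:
V(u) = 6 (V(u) = -2*(-3) = 6)
m = -52 (m = (-5 + (-4 - 4))*4 = (-5 - 8)*4 = -13*4 = -52)
(V(-19) - 5*m)*(-368) = (6 - 5*(-52))*(-368) = (6 + 260)*(-368) = 266*(-368) = -97888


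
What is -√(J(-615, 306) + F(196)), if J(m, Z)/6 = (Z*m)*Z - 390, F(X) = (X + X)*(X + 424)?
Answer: -2*I*√86319035 ≈ -18582.0*I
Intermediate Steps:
F(X) = 2*X*(424 + X) (F(X) = (2*X)*(424 + X) = 2*X*(424 + X))
J(m, Z) = -2340 + 6*m*Z² (J(m, Z) = 6*((Z*m)*Z - 390) = 6*(m*Z² - 390) = 6*(-390 + m*Z²) = -2340 + 6*m*Z²)
-√(J(-615, 306) + F(196)) = -√((-2340 + 6*(-615)*306²) + 2*196*(424 + 196)) = -√((-2340 + 6*(-615)*93636) + 2*196*620) = -√((-2340 - 345516840) + 243040) = -√(-345519180 + 243040) = -√(-345276140) = -2*I*√86319035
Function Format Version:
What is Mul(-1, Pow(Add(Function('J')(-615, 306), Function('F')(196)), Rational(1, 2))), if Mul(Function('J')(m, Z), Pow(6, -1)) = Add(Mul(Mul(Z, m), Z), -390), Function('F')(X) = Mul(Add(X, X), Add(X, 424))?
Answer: Mul(-2, I, Pow(86319035, Rational(1, 2))) ≈ Mul(-18582., I)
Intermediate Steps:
Function('F')(X) = Mul(2, X, Add(424, X)) (Function('F')(X) = Mul(Mul(2, X), Add(424, X)) = Mul(2, X, Add(424, X)))
Function('J')(m, Z) = Add(-2340, Mul(6, m, Pow(Z, 2))) (Function('J')(m, Z) = Mul(6, Add(Mul(Mul(Z, m), Z), -390)) = Mul(6, Add(Mul(m, Pow(Z, 2)), -390)) = Mul(6, Add(-390, Mul(m, Pow(Z, 2)))) = Add(-2340, Mul(6, m, Pow(Z, 2))))
Mul(-1, Pow(Add(Function('J')(-615, 306), Function('F')(196)), Rational(1, 2))) = Mul(-1, Pow(Add(Add(-2340, Mul(6, -615, Pow(306, 2))), Mul(2, 196, Add(424, 196))), Rational(1, 2))) = Mul(-1, Pow(Add(Add(-2340, Mul(6, -615, 93636)), Mul(2, 196, 620)), Rational(1, 2))) = Mul(-1, Pow(Add(Add(-2340, -345516840), 243040), Rational(1, 2))) = Mul(-1, Pow(Add(-345519180, 243040), Rational(1, 2))) = Mul(-1, Pow(-345276140, Rational(1, 2))) = Mul(-1, Mul(2, I, Pow(86319035, Rational(1, 2)))) = Mul(-2, I, Pow(86319035, Rational(1, 2)))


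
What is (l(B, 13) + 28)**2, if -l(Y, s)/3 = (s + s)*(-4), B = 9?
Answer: 115600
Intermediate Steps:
l(Y, s) = 24*s (l(Y, s) = -3*(s + s)*(-4) = -3*2*s*(-4) = -(-24)*s = 24*s)
(l(B, 13) + 28)**2 = (24*13 + 28)**2 = (312 + 28)**2 = 340**2 = 115600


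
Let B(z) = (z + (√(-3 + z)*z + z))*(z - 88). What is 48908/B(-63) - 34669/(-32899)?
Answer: 13152241187/10953886545 - 24454*I*√66/332955 ≈ 1.2007 - 0.59667*I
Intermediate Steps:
B(z) = (-88 + z)*(2*z + z*√(-3 + z)) (B(z) = (z + (z*√(-3 + z) + z))*(-88 + z) = (z + (z + z*√(-3 + z)))*(-88 + z) = (2*z + z*√(-3 + z))*(-88 + z) = (-88 + z)*(2*z + z*√(-3 + z)))
48908/B(-63) - 34669/(-32899) = 48908/((-63*(-176 - 88*√(-3 - 63) + 2*(-63) - 63*√(-3 - 63)))) - 34669/(-32899) = 48908/((-63*(-176 - 88*I*√66 - 126 - 63*I*√66))) - 34669*(-1/32899) = 48908/((-63*(-176 - 88*I*√66 - 126 - 63*I*√66))) + 34669/32899 = 48908/((-63*(-302 - 151*I*√66))) + 34669/32899 = 48908/(19026 + 9513*I*√66) + 34669/32899 = 34669/32899 + 48908/(19026 + 9513*I*√66)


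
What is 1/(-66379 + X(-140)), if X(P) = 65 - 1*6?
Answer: -1/66320 ≈ -1.5078e-5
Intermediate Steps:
X(P) = 59 (X(P) = 65 - 6 = 59)
1/(-66379 + X(-140)) = 1/(-66379 + 59) = 1/(-66320) = -1/66320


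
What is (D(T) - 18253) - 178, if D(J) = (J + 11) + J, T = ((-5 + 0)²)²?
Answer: -17170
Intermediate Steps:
T = 625 (T = ((-5)²)² = 25² = 625)
D(J) = 11 + 2*J (D(J) = (11 + J) + J = 11 + 2*J)
(D(T) - 18253) - 178 = ((11 + 2*625) - 18253) - 178 = ((11 + 1250) - 18253) - 178 = (1261 - 18253) - 178 = -16992 - 178 = -17170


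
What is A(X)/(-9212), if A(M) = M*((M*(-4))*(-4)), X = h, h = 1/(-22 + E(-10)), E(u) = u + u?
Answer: -1/1015623 ≈ -9.8462e-7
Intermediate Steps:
E(u) = 2*u
h = -1/42 (h = 1/(-22 + 2*(-10)) = 1/(-22 - 20) = 1/(-42) = -1/42 ≈ -0.023810)
X = -1/42 ≈ -0.023810
A(M) = 16*M² (A(M) = M*(-4*M*(-4)) = M*(16*M) = 16*M²)
A(X)/(-9212) = (16*(-1/42)²)/(-9212) = (16*(1/1764))*(-1/9212) = (4/441)*(-1/9212) = -1/1015623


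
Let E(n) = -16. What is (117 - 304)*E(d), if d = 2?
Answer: 2992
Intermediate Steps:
(117 - 304)*E(d) = (117 - 304)*(-16) = -187*(-16) = 2992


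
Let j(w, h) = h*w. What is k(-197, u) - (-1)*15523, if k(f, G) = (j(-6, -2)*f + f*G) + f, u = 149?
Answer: -16391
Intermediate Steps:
k(f, G) = 13*f + G*f (k(f, G) = ((-2*(-6))*f + f*G) + f = (12*f + G*f) + f = 13*f + G*f)
k(-197, u) - (-1)*15523 = -197*(13 + 149) - (-1)*15523 = -197*162 - 1*(-15523) = -31914 + 15523 = -16391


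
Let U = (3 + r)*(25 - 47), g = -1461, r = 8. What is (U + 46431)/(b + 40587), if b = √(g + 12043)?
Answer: 1874672943/1647293987 - 46189*√10582/1647293987 ≈ 1.1351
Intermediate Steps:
U = -242 (U = (3 + 8)*(25 - 47) = 11*(-22) = -242)
b = √10582 (b = √(-1461 + 12043) = √10582 ≈ 102.87)
(U + 46431)/(b + 40587) = (-242 + 46431)/(√10582 + 40587) = 46189/(40587 + √10582)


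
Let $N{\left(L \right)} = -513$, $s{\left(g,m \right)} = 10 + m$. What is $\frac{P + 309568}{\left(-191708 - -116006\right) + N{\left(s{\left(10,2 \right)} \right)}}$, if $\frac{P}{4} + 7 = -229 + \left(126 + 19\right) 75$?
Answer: $- \frac{352124}{76215} \approx -4.6201$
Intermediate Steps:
$P = 42556$ ($P = -28 + 4 \left(-229 + \left(126 + 19\right) 75\right) = -28 + 4 \left(-229 + 145 \cdot 75\right) = -28 + 4 \left(-229 + 10875\right) = -28 + 4 \cdot 10646 = -28 + 42584 = 42556$)
$\frac{P + 309568}{\left(-191708 - -116006\right) + N{\left(s{\left(10,2 \right)} \right)}} = \frac{42556 + 309568}{\left(-191708 - -116006\right) - 513} = \frac{352124}{\left(-191708 + 116006\right) - 513} = \frac{352124}{-75702 - 513} = \frac{352124}{-76215} = 352124 \left(- \frac{1}{76215}\right) = - \frac{352124}{76215}$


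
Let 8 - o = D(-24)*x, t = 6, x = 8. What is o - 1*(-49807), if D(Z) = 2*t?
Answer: 49719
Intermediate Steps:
D(Z) = 12 (D(Z) = 2*6 = 12)
o = -88 (o = 8 - 12*8 = 8 - 1*96 = 8 - 96 = -88)
o - 1*(-49807) = -88 - 1*(-49807) = -88 + 49807 = 49719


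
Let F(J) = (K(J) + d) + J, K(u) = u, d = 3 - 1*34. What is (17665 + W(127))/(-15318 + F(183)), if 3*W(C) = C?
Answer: -53122/44949 ≈ -1.1818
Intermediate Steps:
W(C) = C/3
d = -31 (d = 3 - 34 = -31)
F(J) = -31 + 2*J (F(J) = (J - 31) + J = (-31 + J) + J = -31 + 2*J)
(17665 + W(127))/(-15318 + F(183)) = (17665 + (1/3)*127)/(-15318 + (-31 + 2*183)) = (17665 + 127/3)/(-15318 + (-31 + 366)) = 53122/(3*(-15318 + 335)) = (53122/3)/(-14983) = (53122/3)*(-1/14983) = -53122/44949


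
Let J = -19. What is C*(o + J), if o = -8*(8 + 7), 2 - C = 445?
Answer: 61577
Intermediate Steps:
C = -443 (C = 2 - 1*445 = 2 - 445 = -443)
o = -120 (o = -8*15 = -120)
C*(o + J) = -443*(-120 - 19) = -443*(-139) = 61577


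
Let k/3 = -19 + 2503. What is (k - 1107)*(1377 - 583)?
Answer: 5037930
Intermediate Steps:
k = 7452 (k = 3*(-19 + 2503) = 3*2484 = 7452)
(k - 1107)*(1377 - 583) = (7452 - 1107)*(1377 - 583) = 6345*794 = 5037930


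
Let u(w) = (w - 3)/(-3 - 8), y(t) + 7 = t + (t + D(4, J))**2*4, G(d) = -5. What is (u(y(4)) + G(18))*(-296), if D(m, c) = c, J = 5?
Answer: 110408/11 ≈ 10037.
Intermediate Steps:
y(t) = -7 + t + 4*(5 + t)**2 (y(t) = -7 + (t + (t + 5)**2*4) = -7 + (t + (5 + t)**2*4) = -7 + (t + 4*(5 + t)**2) = -7 + t + 4*(5 + t)**2)
u(w) = 3/11 - w/11 (u(w) = (-3 + w)/(-11) = (-3 + w)*(-1/11) = 3/11 - w/11)
(u(y(4)) + G(18))*(-296) = ((3/11 - (-7 + 4 + 4*(5 + 4)**2)/11) - 5)*(-296) = ((3/11 - (-7 + 4 + 4*9**2)/11) - 5)*(-296) = ((3/11 - (-7 + 4 + 4*81)/11) - 5)*(-296) = ((3/11 - (-7 + 4 + 324)/11) - 5)*(-296) = ((3/11 - 1/11*321) - 5)*(-296) = ((3/11 - 321/11) - 5)*(-296) = (-318/11 - 5)*(-296) = -373/11*(-296) = 110408/11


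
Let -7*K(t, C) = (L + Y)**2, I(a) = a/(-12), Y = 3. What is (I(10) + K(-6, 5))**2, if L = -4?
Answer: 1681/1764 ≈ 0.95295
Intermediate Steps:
I(a) = -a/12 (I(a) = a*(-1/12) = -a/12)
K(t, C) = -1/7 (K(t, C) = -(-4 + 3)**2/7 = -1/7*(-1)**2 = -1/7*1 = -1/7)
(I(10) + K(-6, 5))**2 = (-1/12*10 - 1/7)**2 = (-5/6 - 1/7)**2 = (-41/42)**2 = 1681/1764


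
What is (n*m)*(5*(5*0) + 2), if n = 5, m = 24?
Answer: 240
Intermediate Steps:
(n*m)*(5*(5*0) + 2) = (5*24)*(5*(5*0) + 2) = 120*(5*0 + 2) = 120*(0 + 2) = 120*2 = 240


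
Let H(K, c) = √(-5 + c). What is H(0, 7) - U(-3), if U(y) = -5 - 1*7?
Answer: 12 + √2 ≈ 13.414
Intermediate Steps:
U(y) = -12 (U(y) = -5 - 7 = -12)
H(0, 7) - U(-3) = √(-5 + 7) - 1*(-12) = √2 + 12 = 12 + √2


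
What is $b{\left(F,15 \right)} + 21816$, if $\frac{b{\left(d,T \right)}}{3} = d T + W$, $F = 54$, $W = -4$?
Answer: $24234$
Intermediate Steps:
$b{\left(d,T \right)} = -12 + 3 T d$ ($b{\left(d,T \right)} = 3 \left(d T - 4\right) = 3 \left(T d - 4\right) = 3 \left(-4 + T d\right) = -12 + 3 T d$)
$b{\left(F,15 \right)} + 21816 = \left(-12 + 3 \cdot 15 \cdot 54\right) + 21816 = \left(-12 + 2430\right) + 21816 = 2418 + 21816 = 24234$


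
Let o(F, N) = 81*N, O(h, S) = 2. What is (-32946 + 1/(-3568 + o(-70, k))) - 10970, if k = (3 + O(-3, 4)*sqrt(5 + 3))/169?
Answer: -15954952855668465/363306147049 - 54756*sqrt(2)/363306147049 ≈ -43916.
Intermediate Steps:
k = 3/169 + 4*sqrt(2)/169 (k = (3 + 2*sqrt(5 + 3))/169 = (3 + 2*sqrt(8))*(1/169) = (3 + 2*(2*sqrt(2)))*(1/169) = (3 + 4*sqrt(2))*(1/169) = 3/169 + 4*sqrt(2)/169 ≈ 0.051224)
(-32946 + 1/(-3568 + o(-70, k))) - 10970 = (-32946 + 1/(-3568 + 81*(3/169 + 4*sqrt(2)/169))) - 10970 = (-32946 + 1/(-3568 + (243/169 + 324*sqrt(2)/169))) - 10970 = (-32946 + 1/(-602749/169 + 324*sqrt(2)/169)) - 10970 = -43916 + 1/(-602749/169 + 324*sqrt(2)/169)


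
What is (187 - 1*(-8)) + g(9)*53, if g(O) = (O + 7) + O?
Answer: 1520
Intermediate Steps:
g(O) = 7 + 2*O (g(O) = (7 + O) + O = 7 + 2*O)
(187 - 1*(-8)) + g(9)*53 = (187 - 1*(-8)) + (7 + 2*9)*53 = (187 + 8) + (7 + 18)*53 = 195 + 25*53 = 195 + 1325 = 1520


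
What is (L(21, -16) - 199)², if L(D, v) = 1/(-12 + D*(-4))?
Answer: 365001025/9216 ≈ 39605.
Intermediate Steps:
L(D, v) = 1/(-12 - 4*D)
(L(21, -16) - 199)² = (-1/(12 + 4*21) - 199)² = (-1/(12 + 84) - 199)² = (-1/96 - 199)² = (-19105/96)² = 365001025/9216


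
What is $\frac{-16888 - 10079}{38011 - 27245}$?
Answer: $- \frac{26967}{10766} \approx -2.5048$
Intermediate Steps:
$\frac{-16888 - 10079}{38011 - 27245} = \frac{-16888 + \left(-12678 + 2599\right)}{10766} = \left(-16888 - 10079\right) \frac{1}{10766} = \left(-26967\right) \frac{1}{10766} = - \frac{26967}{10766}$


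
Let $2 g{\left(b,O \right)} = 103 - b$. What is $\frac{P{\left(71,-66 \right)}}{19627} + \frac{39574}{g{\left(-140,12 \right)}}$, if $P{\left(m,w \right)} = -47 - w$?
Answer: $\frac{81760127}{251019} \approx 325.71$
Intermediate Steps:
$g{\left(b,O \right)} = \frac{103}{2} - \frac{b}{2}$ ($g{\left(b,O \right)} = \frac{103 - b}{2} = \frac{103}{2} - \frac{b}{2}$)
$\frac{P{\left(71,-66 \right)}}{19627} + \frac{39574}{g{\left(-140,12 \right)}} = \frac{-47 - -66}{19627} + \frac{39574}{\frac{103}{2} - -70} = \left(-47 + 66\right) \frac{1}{19627} + \frac{39574}{\frac{103}{2} + 70} = 19 \cdot \frac{1}{19627} + \frac{39574}{\frac{243}{2}} = \frac{1}{1033} + 39574 \cdot \frac{2}{243} = \frac{1}{1033} + \frac{79148}{243} = \frac{81760127}{251019}$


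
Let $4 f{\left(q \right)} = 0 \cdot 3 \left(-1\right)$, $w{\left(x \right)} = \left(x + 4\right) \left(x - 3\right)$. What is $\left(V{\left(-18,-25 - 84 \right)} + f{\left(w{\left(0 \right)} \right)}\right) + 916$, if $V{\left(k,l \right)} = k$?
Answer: $898$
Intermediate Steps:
$w{\left(x \right)} = \left(-3 + x\right) \left(4 + x\right)$ ($w{\left(x \right)} = \left(4 + x\right) \left(-3 + x\right) = \left(-3 + x\right) \left(4 + x\right)$)
$f{\left(q \right)} = 0$ ($f{\left(q \right)} = \frac{0 \cdot 3 \left(-1\right)}{4} = \frac{0 \left(-1\right)}{4} = \frac{1}{4} \cdot 0 = 0$)
$\left(V{\left(-18,-25 - 84 \right)} + f{\left(w{\left(0 \right)} \right)}\right) + 916 = \left(-18 + 0\right) + 916 = -18 + 916 = 898$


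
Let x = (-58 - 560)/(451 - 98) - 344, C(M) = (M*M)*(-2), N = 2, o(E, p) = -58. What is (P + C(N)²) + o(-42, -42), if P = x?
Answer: -119932/353 ≈ -339.75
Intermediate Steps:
C(M) = -2*M² (C(M) = M²*(-2) = -2*M²)
x = -122050/353 (x = -618/353 - 344 = -122050/353 ≈ -345.75)
P = -122050/353 ≈ -345.75
(P + C(N)²) + o(-42, -42) = (-122050/353 + (-2*2²)²) - 58 = (-122050/353 + (-2*4)²) - 58 = (-122050/353 + (-8)²) - 58 = (-122050/353 + 64) - 58 = -99458/353 - 58 = -119932/353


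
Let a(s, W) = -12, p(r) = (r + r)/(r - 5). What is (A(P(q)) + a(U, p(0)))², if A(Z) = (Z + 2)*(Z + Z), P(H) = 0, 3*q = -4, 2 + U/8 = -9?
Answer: 144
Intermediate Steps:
U = -88 (U = -16 + 8*(-9) = -16 - 72 = -88)
q = -4/3 (q = (⅓)*(-4) = -4/3 ≈ -1.3333)
p(r) = 2*r/(-5 + r) (p(r) = (2*r)/(-5 + r) = 2*r/(-5 + r))
A(Z) = 2*Z*(2 + Z) (A(Z) = (2 + Z)*(2*Z) = 2*Z*(2 + Z))
(A(P(q)) + a(U, p(0)))² = (2*0*(2 + 0) - 12)² = (2*0*2 - 12)² = (0 - 12)² = (-12)² = 144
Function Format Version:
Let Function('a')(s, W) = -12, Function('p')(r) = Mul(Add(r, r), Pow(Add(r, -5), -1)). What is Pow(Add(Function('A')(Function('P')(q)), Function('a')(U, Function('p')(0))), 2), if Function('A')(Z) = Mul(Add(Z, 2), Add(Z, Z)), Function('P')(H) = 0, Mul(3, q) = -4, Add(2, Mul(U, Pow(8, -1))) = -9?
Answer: 144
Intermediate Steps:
U = -88 (U = Add(-16, Mul(8, -9)) = Add(-16, -72) = -88)
q = Rational(-4, 3) (q = Mul(Rational(1, 3), -4) = Rational(-4, 3) ≈ -1.3333)
Function('p')(r) = Mul(2, r, Pow(Add(-5, r), -1)) (Function('p')(r) = Mul(Mul(2, r), Pow(Add(-5, r), -1)) = Mul(2, r, Pow(Add(-5, r), -1)))
Function('A')(Z) = Mul(2, Z, Add(2, Z)) (Function('A')(Z) = Mul(Add(2, Z), Mul(2, Z)) = Mul(2, Z, Add(2, Z)))
Pow(Add(Function('A')(Function('P')(q)), Function('a')(U, Function('p')(0))), 2) = Pow(Add(Mul(2, 0, Add(2, 0)), -12), 2) = Pow(Add(Mul(2, 0, 2), -12), 2) = Pow(Add(0, -12), 2) = Pow(-12, 2) = 144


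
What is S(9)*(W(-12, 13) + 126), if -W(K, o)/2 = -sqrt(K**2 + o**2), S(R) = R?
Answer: 1134 + 18*sqrt(313) ≈ 1452.5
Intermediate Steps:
W(K, o) = 2*sqrt(K**2 + o**2) (W(K, o) = -(-2)*sqrt(K**2 + o**2) = 2*sqrt(K**2 + o**2))
S(9)*(W(-12, 13) + 126) = 9*(2*sqrt((-12)**2 + 13**2) + 126) = 9*(2*sqrt(144 + 169) + 126) = 9*(2*sqrt(313) + 126) = 9*(126 + 2*sqrt(313)) = 1134 + 18*sqrt(313)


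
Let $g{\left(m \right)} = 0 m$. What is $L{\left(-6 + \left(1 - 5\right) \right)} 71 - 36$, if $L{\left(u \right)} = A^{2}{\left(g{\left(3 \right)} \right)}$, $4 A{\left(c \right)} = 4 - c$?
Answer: $35$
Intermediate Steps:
$g{\left(m \right)} = 0$
$A{\left(c \right)} = 1 - \frac{c}{4}$ ($A{\left(c \right)} = \frac{4 - c}{4} = 1 - \frac{c}{4}$)
$L{\left(u \right)} = 1$ ($L{\left(u \right)} = \left(1 - 0\right)^{2} = \left(1 + 0\right)^{2} = 1^{2} = 1$)
$L{\left(-6 + \left(1 - 5\right) \right)} 71 - 36 = 1 \cdot 71 - 36 = 71 - 36 = 35$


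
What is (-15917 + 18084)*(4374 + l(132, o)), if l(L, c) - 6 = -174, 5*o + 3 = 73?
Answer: 9114402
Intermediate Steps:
o = 14 (o = -⅗ + (⅕)*73 = -⅗ + 73/5 = 14)
l(L, c) = -168 (l(L, c) = 6 - 174 = -168)
(-15917 + 18084)*(4374 + l(132, o)) = (-15917 + 18084)*(4374 - 168) = 2167*4206 = 9114402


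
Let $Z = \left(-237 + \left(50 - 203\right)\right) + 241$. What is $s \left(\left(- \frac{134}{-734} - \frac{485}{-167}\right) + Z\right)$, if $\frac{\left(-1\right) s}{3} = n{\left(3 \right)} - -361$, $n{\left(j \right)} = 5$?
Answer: $\frac{9819278946}{61289} \approx 1.6021 \cdot 10^{5}$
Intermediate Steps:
$Z = -149$ ($Z = \left(-237 - 153\right) + 241 = -390 + 241 = -149$)
$s = -1098$ ($s = - 3 \left(5 - -361\right) = - 3 \left(5 + 361\right) = \left(-3\right) 366 = -1098$)
$s \left(\left(- \frac{134}{-734} - \frac{485}{-167}\right) + Z\right) = - 1098 \left(\left(- \frac{134}{-734} - \frac{485}{-167}\right) - 149\right) = - 1098 \left(\left(\left(-134\right) \left(- \frac{1}{734}\right) - - \frac{485}{167}\right) - 149\right) = - 1098 \left(\left(\frac{67}{367} + \frac{485}{167}\right) - 149\right) = - 1098 \left(\frac{189184}{61289} - 149\right) = \left(-1098\right) \left(- \frac{8942877}{61289}\right) = \frac{9819278946}{61289}$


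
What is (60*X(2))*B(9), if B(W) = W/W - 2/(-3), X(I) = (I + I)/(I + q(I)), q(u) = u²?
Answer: 200/3 ≈ 66.667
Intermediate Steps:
X(I) = 2*I/(I + I²) (X(I) = (I + I)/(I + I²) = (2*I)/(I + I²) = 2*I/(I + I²))
B(W) = 5/3 (B(W) = 1 - 2*(-⅓) = 1 + ⅔ = 5/3)
(60*X(2))*B(9) = (60*(2/(1 + 2)))*(5/3) = (60*(2/3))*(5/3) = (60*(2*(⅓)))*(5/3) = (60*(⅔))*(5/3) = 40*(5/3) = 200/3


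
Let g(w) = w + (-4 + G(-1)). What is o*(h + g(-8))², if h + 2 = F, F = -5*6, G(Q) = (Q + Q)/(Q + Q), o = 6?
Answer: 11094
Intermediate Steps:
G(Q) = 1 (G(Q) = (2*Q)/((2*Q)) = (2*Q)*(1/(2*Q)) = 1)
g(w) = -3 + w (g(w) = w + (-4 + 1) = w - 3 = -3 + w)
F = -30
h = -32 (h = -2 - 30 = -32)
o*(h + g(-8))² = 6*(-32 + (-3 - 8))² = 6*(-32 - 11)² = 6*(-43)² = 6*1849 = 11094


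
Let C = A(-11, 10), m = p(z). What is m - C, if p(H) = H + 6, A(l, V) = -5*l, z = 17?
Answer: -32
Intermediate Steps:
p(H) = 6 + H
m = 23 (m = 6 + 17 = 23)
C = 55 (C = -5*(-11) = 55)
m - C = 23 - 1*55 = 23 - 55 = -32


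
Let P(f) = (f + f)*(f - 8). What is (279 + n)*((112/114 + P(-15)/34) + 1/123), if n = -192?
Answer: 24522980/13243 ≈ 1851.8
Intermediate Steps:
P(f) = 2*f*(-8 + f) (P(f) = (2*f)*(-8 + f) = 2*f*(-8 + f))
(279 + n)*((112/114 + P(-15)/34) + 1/123) = (279 - 192)*((112/114 + (2*(-15)*(-8 - 15))/34) + 1/123) = 87*((112*(1/114) + (2*(-15)*(-23))*(1/34)) + 1/123) = 87*((56/57 + 690*(1/34)) + 1/123) = 87*((56/57 + 345/17) + 1/123) = 87*(20617/969 + 1/123) = 87*(845620/39729) = 24522980/13243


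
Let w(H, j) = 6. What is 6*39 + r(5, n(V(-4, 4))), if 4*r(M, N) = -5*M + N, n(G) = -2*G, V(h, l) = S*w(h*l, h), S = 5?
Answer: 851/4 ≈ 212.75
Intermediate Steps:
V(h, l) = 30 (V(h, l) = 5*6 = 30)
r(M, N) = -5*M/4 + N/4 (r(M, N) = (-5*M + N)/4 = (N - 5*M)/4 = -5*M/4 + N/4)
6*39 + r(5, n(V(-4, 4))) = 6*39 + (-5/4*5 + (-2*30)/4) = 234 + (-25/4 + (1/4)*(-60)) = 234 + (-25/4 - 15) = 234 - 85/4 = 851/4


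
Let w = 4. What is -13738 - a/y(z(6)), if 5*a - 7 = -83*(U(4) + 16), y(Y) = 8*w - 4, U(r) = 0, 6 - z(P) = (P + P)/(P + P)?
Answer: -1921999/140 ≈ -13729.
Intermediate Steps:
z(P) = 5 (z(P) = 6 - (P + P)/(P + P) = 6 - 2*P/(2*P) = 6 - 2*P*1/(2*P) = 6 - 1*1 = 6 - 1 = 5)
y(Y) = 28 (y(Y) = 8*4 - 4 = 32 - 4 = 28)
a = -1321/5 (a = 7/5 + (-83*(0 + 16))/5 = 7/5 + (-83*16)/5 = 7/5 + (1/5)*(-1328) = 7/5 - 1328/5 = -1321/5 ≈ -264.20)
-13738 - a/y(z(6)) = -13738 - (-1321)/(5*28) = -13738 - 1*(-1321/140) = -13738 + 1321/140 = -1921999/140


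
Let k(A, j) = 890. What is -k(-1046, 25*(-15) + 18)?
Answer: -890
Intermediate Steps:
-k(-1046, 25*(-15) + 18) = -1*890 = -890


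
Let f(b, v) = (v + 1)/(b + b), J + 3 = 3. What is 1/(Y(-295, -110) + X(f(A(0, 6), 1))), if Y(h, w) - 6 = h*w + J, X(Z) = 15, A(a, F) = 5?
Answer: 1/32471 ≈ 3.0797e-5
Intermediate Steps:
J = 0 (J = -3 + 3 = 0)
f(b, v) = (1 + v)/(2*b) (f(b, v) = (1 + v)/((2*b)) = (1 + v)*(1/(2*b)) = (1 + v)/(2*b))
Y(h, w) = 6 + h*w (Y(h, w) = 6 + (h*w + 0) = 6 + h*w)
1/(Y(-295, -110) + X(f(A(0, 6), 1))) = 1/((6 - 295*(-110)) + 15) = 1/((6 + 32450) + 15) = 1/(32456 + 15) = 1/32471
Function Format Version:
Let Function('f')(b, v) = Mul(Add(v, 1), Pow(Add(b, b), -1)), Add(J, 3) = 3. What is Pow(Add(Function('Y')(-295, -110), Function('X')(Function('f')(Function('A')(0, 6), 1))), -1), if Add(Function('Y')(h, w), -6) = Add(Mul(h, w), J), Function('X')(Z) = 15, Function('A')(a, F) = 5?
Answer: Rational(1, 32471) ≈ 3.0797e-5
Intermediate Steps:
J = 0 (J = Add(-3, 3) = 0)
Function('f')(b, v) = Mul(Rational(1, 2), Pow(b, -1), Add(1, v)) (Function('f')(b, v) = Mul(Add(1, v), Pow(Mul(2, b), -1)) = Mul(Add(1, v), Mul(Rational(1, 2), Pow(b, -1))) = Mul(Rational(1, 2), Pow(b, -1), Add(1, v)))
Function('Y')(h, w) = Add(6, Mul(h, w)) (Function('Y')(h, w) = Add(6, Add(Mul(h, w), 0)) = Add(6, Mul(h, w)))
Pow(Add(Function('Y')(-295, -110), Function('X')(Function('f')(Function('A')(0, 6), 1))), -1) = Pow(Add(Add(6, Mul(-295, -110)), 15), -1) = Pow(Add(Add(6, 32450), 15), -1) = Pow(Add(32456, 15), -1) = Pow(32471, -1) = Rational(1, 32471)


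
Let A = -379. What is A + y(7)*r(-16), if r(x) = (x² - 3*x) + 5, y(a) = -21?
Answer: -6868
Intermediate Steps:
r(x) = 5 + x² - 3*x
A + y(7)*r(-16) = -379 - 21*(5 + (-16)² - 3*(-16)) = -379 - 21*(5 + 256 + 48) = -379 - 21*309 = -379 - 6489 = -6868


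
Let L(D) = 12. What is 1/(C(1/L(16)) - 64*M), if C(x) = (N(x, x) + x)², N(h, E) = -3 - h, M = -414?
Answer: 1/26505 ≈ 3.7729e-5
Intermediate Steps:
C(x) = 9 (C(x) = ((-3 - x) + x)² = (-3)² = 9)
1/(C(1/L(16)) - 64*M) = 1/(9 - 64*(-414)) = 1/(9 + 26496) = 1/26505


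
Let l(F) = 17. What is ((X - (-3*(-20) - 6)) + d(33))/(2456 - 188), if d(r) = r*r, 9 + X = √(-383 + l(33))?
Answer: 19/42 + I*√366/2268 ≈ 0.45238 + 0.0084352*I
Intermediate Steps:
X = -9 + I*√366 (X = -9 + √(-383 + 17) = -9 + √(-366) = -9 + I*√366 ≈ -9.0 + 19.131*I)
d(r) = r²
((X - (-3*(-20) - 6)) + d(33))/(2456 - 188) = (((-9 + I*√366) - (-3*(-20) - 6)) + 33²)/(2456 - 188) = (((-9 + I*√366) - (60 - 6)) + 1089)/2268 = (((-9 + I*√366) - 1*54) + 1089)*(1/2268) = (((-9 + I*√366) - 54) + 1089)*(1/2268) = ((-63 + I*√366) + 1089)*(1/2268) = (1026 + I*√366)*(1/2268) = 19/42 + I*√366/2268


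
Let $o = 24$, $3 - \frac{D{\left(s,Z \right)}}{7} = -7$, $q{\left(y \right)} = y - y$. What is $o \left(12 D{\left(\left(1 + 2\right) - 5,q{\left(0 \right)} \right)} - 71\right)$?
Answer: $18456$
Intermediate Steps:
$q{\left(y \right)} = 0$
$D{\left(s,Z \right)} = 70$ ($D{\left(s,Z \right)} = 21 - -49 = 21 + 49 = 70$)
$o \left(12 D{\left(\left(1 + 2\right) - 5,q{\left(0 \right)} \right)} - 71\right) = 24 \left(12 \cdot 70 - 71\right) = 24 \left(840 - 71\right) = 24 \cdot 769 = 18456$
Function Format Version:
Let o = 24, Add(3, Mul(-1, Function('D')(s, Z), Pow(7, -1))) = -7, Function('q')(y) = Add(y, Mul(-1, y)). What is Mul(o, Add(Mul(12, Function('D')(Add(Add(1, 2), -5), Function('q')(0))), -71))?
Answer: 18456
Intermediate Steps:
Function('q')(y) = 0
Function('D')(s, Z) = 70 (Function('D')(s, Z) = Add(21, Mul(-7, -7)) = Add(21, 49) = 70)
Mul(o, Add(Mul(12, Function('D')(Add(Add(1, 2), -5), Function('q')(0))), -71)) = Mul(24, Add(Mul(12, 70), -71)) = Mul(24, Add(840, -71)) = Mul(24, 769) = 18456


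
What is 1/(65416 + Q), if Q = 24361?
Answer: 1/89777 ≈ 1.1139e-5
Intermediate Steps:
1/(65416 + Q) = 1/(65416 + 24361) = 1/89777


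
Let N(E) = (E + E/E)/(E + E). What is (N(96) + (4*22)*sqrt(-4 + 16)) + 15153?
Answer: 2909473/192 + 176*sqrt(3) ≈ 15458.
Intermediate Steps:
N(E) = (1 + E)/(2*E) (N(E) = (E + 1)/((2*E)) = (1 + E)*(1/(2*E)) = (1 + E)/(2*E))
(N(96) + (4*22)*sqrt(-4 + 16)) + 15153 = ((1/2)*(1 + 96)/96 + (4*22)*sqrt(-4 + 16)) + 15153 = ((1/2)*(1/96)*97 + 88*sqrt(12)) + 15153 = (97/192 + 88*(2*sqrt(3))) + 15153 = (97/192 + 176*sqrt(3)) + 15153 = 2909473/192 + 176*sqrt(3)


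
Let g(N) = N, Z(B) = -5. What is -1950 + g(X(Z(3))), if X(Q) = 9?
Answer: -1941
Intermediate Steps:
-1950 + g(X(Z(3))) = -1950 + 9 = -1941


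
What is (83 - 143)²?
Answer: 3600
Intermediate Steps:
(83 - 143)² = (-60)² = 3600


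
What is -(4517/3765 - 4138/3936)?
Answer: -366557/2469840 ≈ -0.14841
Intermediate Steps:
-(4517/3765 - 4138/3936) = -(4517*(1/3765) - 4138*1/3936) = -(4517/3765 - 2069/1968) = -1*366557/2469840 = -366557/2469840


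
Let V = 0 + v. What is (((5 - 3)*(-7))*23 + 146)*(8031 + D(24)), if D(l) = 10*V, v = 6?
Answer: -1424016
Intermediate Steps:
V = 6 (V = 0 + 6 = 6)
D(l) = 60 (D(l) = 10*6 = 60)
(((5 - 3)*(-7))*23 + 146)*(8031 + D(24)) = (((5 - 3)*(-7))*23 + 146)*(8031 + 60) = ((2*(-7))*23 + 146)*8091 = (-14*23 + 146)*8091 = (-322 + 146)*8091 = -176*8091 = -1424016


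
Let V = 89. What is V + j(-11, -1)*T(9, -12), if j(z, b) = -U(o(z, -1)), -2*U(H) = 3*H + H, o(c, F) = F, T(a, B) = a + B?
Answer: 95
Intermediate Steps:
T(a, B) = B + a
U(H) = -2*H (U(H) = -(3*H + H)/2 = -2*H)
j(z, b) = -2 (j(z, b) = -(-2)*(-1) = -1*2 = -2)
V + j(-11, -1)*T(9, -12) = 89 - 2*(-12 + 9) = 89 - 2*(-3) = 89 + 6 = 95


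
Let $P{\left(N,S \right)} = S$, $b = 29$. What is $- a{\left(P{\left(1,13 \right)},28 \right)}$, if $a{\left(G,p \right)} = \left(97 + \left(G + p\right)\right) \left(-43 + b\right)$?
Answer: $1932$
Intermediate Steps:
$a{\left(G,p \right)} = -1358 - 14 G - 14 p$ ($a{\left(G,p \right)} = \left(97 + \left(G + p\right)\right) \left(-43 + 29\right) = \left(97 + G + p\right) \left(-14\right) = -1358 - 14 G - 14 p$)
$- a{\left(P{\left(1,13 \right)},28 \right)} = - (-1358 - 182 - 392) = \left(-1\right) \left(-1932\right) = 1932$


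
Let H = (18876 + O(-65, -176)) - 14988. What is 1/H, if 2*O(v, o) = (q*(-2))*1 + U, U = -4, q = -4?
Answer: 1/3890 ≈ 0.00025707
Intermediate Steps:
O(v, o) = 2 (O(v, o) = (-4*(-2)*1 - 4)/2 = (8*1 - 4)/2 = (8 - 4)/2 = (½)*4 = 2)
H = 3890 (H = (18876 + 2) - 14988 = 18878 - 14988 = 3890)
1/H = 1/3890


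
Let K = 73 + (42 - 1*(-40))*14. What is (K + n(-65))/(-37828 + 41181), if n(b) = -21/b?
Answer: 79386/217945 ≈ 0.36425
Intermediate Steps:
K = 1221 (K = 73 + (42 + 40)*14 = 73 + 82*14 = 73 + 1148 = 1221)
(K + n(-65))/(-37828 + 41181) = (1221 - 21/(-65))/(-37828 + 41181) = (1221 - 21*(-1/65))/3353 = (1221 + 21/65)*(1/3353) = (79386/65)*(1/3353) = 79386/217945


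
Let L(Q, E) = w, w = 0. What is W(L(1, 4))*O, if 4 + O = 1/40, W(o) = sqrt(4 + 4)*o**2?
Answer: 0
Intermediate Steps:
L(Q, E) = 0
W(o) = 2*sqrt(2)*o**2 (W(o) = sqrt(8)*o**2 = (2*sqrt(2))*o**2 = 2*sqrt(2)*o**2)
O = -159/40 (O = -4 + 1/40 = -159/40 ≈ -3.9750)
W(L(1, 4))*O = (2*sqrt(2)*0**2)*(-159/40) = (2*sqrt(2)*0)*(-159/40) = 0*(-159/40) = 0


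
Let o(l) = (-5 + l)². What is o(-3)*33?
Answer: 2112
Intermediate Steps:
o(-3)*33 = (-5 - 3)²*33 = (-8)²*33 = 64*33 = 2112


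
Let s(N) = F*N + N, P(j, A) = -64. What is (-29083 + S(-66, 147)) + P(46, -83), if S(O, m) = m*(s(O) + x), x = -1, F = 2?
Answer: -58400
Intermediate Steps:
s(N) = 3*N (s(N) = 2*N + N = 3*N)
S(O, m) = m*(-1 + 3*O) (S(O, m) = m*(3*O - 1) = m*(-1 + 3*O))
(-29083 + S(-66, 147)) + P(46, -83) = (-29083 + 147*(-1 + 3*(-66))) - 64 = (-29083 + 147*(-1 - 198)) - 64 = (-29083 + 147*(-199)) - 64 = (-29083 - 29253) - 64 = -58336 - 64 = -58400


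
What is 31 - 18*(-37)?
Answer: 697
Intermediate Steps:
31 - 18*(-37) = 31 + 666 = 697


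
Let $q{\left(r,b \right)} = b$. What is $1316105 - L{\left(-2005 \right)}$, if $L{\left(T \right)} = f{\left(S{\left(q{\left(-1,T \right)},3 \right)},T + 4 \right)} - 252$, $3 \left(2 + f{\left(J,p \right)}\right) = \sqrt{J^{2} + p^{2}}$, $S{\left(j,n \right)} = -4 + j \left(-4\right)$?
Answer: $1316359 - \sqrt{7584473} \approx 1.3136 \cdot 10^{6}$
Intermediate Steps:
$S{\left(j,n \right)} = -4 - 4 j$
$f{\left(J,p \right)} = -2 + \frac{\sqrt{J^{2} + p^{2}}}{3}$
$L{\left(T \right)} = -254 + \frac{\sqrt{\left(-4 - 4 T\right)^{2} + \left(4 + T\right)^{2}}}{3}$ ($L{\left(T \right)} = \left(-2 + \frac{\sqrt{\left(-4 - 4 T\right)^{2} + \left(T + 4\right)^{2}}}{3}\right) - 252 = \left(-2 + \frac{\sqrt{\left(-4 - 4 T\right)^{2} + \left(4 + T\right)^{2}}}{3}\right) - 252 = -254 + \frac{\sqrt{\left(-4 - 4 T\right)^{2} + \left(4 + T\right)^{2}}}{3}$)
$1316105 - L{\left(-2005 \right)} = 1316105 - \left(-254 + \frac{\sqrt{32 + 17 \left(-2005\right)^{2} + 40 \left(-2005\right)}}{3}\right) = 1316105 - \left(-254 + \frac{\sqrt{32 + 17 \cdot 4020025 - 80200}}{3}\right) = 1316105 - \left(-254 + \frac{\sqrt{32 + 68340425 - 80200}}{3}\right) = 1316105 - \left(-254 + \frac{\sqrt{68260257}}{3}\right) = 1316105 - \left(-254 + \frac{3 \sqrt{7584473}}{3}\right) = 1316105 - \left(-254 + \sqrt{7584473}\right) = 1316105 + \left(254 - \sqrt{7584473}\right) = 1316359 - \sqrt{7584473}$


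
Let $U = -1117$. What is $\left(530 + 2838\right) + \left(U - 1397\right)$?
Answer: $854$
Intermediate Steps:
$\left(530 + 2838\right) + \left(U - 1397\right) = \left(530 + 2838\right) - 2514 = 3368 - 2514 = 854$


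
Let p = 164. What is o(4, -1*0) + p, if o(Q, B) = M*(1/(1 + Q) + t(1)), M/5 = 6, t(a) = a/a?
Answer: 200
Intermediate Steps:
t(a) = 1
M = 30 (M = 5*6 = 30)
o(Q, B) = 30 + 30/(1 + Q) (o(Q, B) = 30*(1/(1 + Q) + 1) = 30*(1 + 1/(1 + Q)) = 30 + 30/(1 + Q))
o(4, -1*0) + p = 30*(2 + 4)/(1 + 4) + 164 = 30*6/5 + 164 = 30*(⅕)*6 + 164 = 36 + 164 = 200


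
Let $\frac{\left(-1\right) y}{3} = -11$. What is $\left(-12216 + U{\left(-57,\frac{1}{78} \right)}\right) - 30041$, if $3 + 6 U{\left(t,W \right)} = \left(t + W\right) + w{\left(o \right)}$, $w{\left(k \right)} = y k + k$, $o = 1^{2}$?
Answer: $- \frac{19778303}{468} \approx -42261.0$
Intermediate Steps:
$y = 33$ ($y = \left(-3\right) \left(-11\right) = 33$)
$o = 1$
$w{\left(k \right)} = 34 k$ ($w{\left(k \right)} = 33 k + k = 34 k$)
$U{\left(t,W \right)} = \frac{31}{6} + \frac{W}{6} + \frac{t}{6}$ ($U{\left(t,W \right)} = - \frac{1}{2} + \frac{\left(t + W\right) + 34 \cdot 1}{6} = - \frac{1}{2} + \frac{\left(W + t\right) + 34}{6} = - \frac{1}{2} + \frac{34 + W + t}{6} = - \frac{1}{2} + \left(\frac{17}{3} + \frac{W}{6} + \frac{t}{6}\right) = \frac{31}{6} + \frac{W}{6} + \frac{t}{6}$)
$\left(-12216 + U{\left(-57,\frac{1}{78} \right)}\right) - 30041 = \left(-12216 + \left(\frac{31}{6} + \frac{1}{6 \cdot 78} + \frac{1}{6} \left(-57\right)\right)\right) - 30041 = \left(-12216 + \left(\frac{31}{6} + \frac{1}{6} \cdot \frac{1}{78} - \frac{19}{2}\right)\right) - 30041 = \left(-12216 + \left(\frac{31}{6} + \frac{1}{468} - \frac{19}{2}\right)\right) - 30041 = \left(-12216 - \frac{2027}{468}\right) - 30041 = - \frac{5719115}{468} - 30041 = - \frac{19778303}{468}$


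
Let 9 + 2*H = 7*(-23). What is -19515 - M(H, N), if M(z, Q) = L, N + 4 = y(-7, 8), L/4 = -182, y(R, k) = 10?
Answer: -18787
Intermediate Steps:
H = -85 (H = -9/2 + (7*(-23))/2 = -9/2 + (½)*(-161) = -9/2 - 161/2 = -85)
L = -728 (L = 4*(-182) = -728)
N = 6 (N = -4 + 10 = 6)
M(z, Q) = -728
-19515 - M(H, N) = -19515 - 1*(-728) = -19515 + 728 = -18787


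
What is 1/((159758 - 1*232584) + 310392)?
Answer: 1/237566 ≈ 4.2094e-6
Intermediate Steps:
1/((159758 - 1*232584) + 310392) = 1/((159758 - 232584) + 310392) = 1/(-72826 + 310392) = 1/237566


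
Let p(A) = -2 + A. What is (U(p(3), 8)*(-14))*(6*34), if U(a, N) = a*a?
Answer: -2856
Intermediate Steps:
U(a, N) = a²
(U(p(3), 8)*(-14))*(6*34) = ((-2 + 3)²*(-14))*(6*34) = (1²*(-14))*204 = (1*(-14))*204 = -14*204 = -2856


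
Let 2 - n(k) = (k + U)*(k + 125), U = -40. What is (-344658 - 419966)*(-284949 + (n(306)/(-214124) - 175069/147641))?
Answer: 1721981131756806822608/7903370371 ≈ 2.1788e+11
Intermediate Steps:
n(k) = 2 - (-40 + k)*(125 + k) (n(k) = 2 - (k - 40)*(k + 125) = 2 - (-40 + k)*(125 + k))
(-344658 - 419966)*(-284949 + (n(306)/(-214124) - 175069/147641)) = (-344658 - 419966)*(-284949 + ((5002 - 1*306**2 - 85*306)/(-214124) - 175069/147641)) = -764624*(-284949 + ((5002 - 1*93636 - 26010)*(-1/214124) - 175069*1/147641)) = -764624*(-284949 + ((5002 - 93636 - 26010)*(-1/214124) - 175069/147641)) = -764624*(-284949 + (-114644*(-1/214124) - 175069/147641)) = -764624*(-284949 + (28661/53531 - 175069/147641)) = -764624*(-284949 - 5140079938/7903370371) = -764624*(-2252062623926017/7903370371) = 1721981131756806822608/7903370371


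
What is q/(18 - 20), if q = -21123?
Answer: 21123/2 ≈ 10562.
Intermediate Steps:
q/(18 - 20) = -21123/(18 - 20) = -21123/(-2) = -½*(-21123) = 21123/2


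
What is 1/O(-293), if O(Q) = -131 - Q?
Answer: 1/162 ≈ 0.0061728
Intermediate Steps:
1/O(-293) = 1/(-131 - 1*(-293)) = 1/(-131 + 293) = 1/162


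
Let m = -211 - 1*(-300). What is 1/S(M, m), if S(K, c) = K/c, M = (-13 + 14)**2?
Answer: 89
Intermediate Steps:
m = 89 (m = -211 + 300 = 89)
M = 1 (M = 1**2 = 1)
1/S(M, m) = 1/(1/89) = 89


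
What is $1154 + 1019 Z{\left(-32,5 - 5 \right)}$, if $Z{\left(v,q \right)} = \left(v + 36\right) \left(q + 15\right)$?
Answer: $62294$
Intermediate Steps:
$Z{\left(v,q \right)} = \left(15 + q\right) \left(36 + v\right)$ ($Z{\left(v,q \right)} = \left(36 + v\right) \left(15 + q\right) = \left(15 + q\right) \left(36 + v\right)$)
$1154 + 1019 Z{\left(-32,5 - 5 \right)} = 1154 + 1019 \left(540 + 15 \left(-32\right) + 36 \left(5 - 5\right) + \left(5 - 5\right) \left(-32\right)\right) = 1154 + 1019 \left(540 - 480 + 36 \cdot 0 + 0 \left(-32\right)\right) = 1154 + 1019 \left(540 - 480 + 0 + 0\right) = 1154 + 1019 \cdot 60 = 1154 + 61140 = 62294$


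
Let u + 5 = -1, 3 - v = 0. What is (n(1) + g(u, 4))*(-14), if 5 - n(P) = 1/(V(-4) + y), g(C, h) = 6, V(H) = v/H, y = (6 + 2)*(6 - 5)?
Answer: -4410/29 ≈ -152.07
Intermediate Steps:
v = 3 (v = 3 - 1*0 = 3 + 0 = 3)
y = 8 (y = 8*1 = 8)
V(H) = 3/H
u = -6 (u = -5 - 1 = -6)
n(P) = 141/29 (n(P) = 5 - 1/(3/(-4) + 8) = 5 - 1/(3*(-¼) + 8) = 5 - 1/(-¾ + 8) = 5 - 1/29/4 = 5 - 1*4/29 = 5 - 4/29 = 141/29)
(n(1) + g(u, 4))*(-14) = (141/29 + 6)*(-14) = (315/29)*(-14) = -4410/29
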